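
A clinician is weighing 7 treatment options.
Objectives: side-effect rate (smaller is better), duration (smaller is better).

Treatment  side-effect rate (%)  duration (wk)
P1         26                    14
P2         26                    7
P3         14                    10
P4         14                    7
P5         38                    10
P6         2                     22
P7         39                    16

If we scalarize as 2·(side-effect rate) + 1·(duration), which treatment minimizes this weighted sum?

P1: 2·26 + 1·14 = 66
P2: 2·26 + 1·7 = 59
P3: 2·14 + 1·10 = 38
P4: 2·14 + 1·7 = 35
P5: 2·38 + 1·10 = 86
P6: 2·2 + 1·22 = 26
P7: 2·39 + 1·16 = 94
Lowest: P6 at 26.

P6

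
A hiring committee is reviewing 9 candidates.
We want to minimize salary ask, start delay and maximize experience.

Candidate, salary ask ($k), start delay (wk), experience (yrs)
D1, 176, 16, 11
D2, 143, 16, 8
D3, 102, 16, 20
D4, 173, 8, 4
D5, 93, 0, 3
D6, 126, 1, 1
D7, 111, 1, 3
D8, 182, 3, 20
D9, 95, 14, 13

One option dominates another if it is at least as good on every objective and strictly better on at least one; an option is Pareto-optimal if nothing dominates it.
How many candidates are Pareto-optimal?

5

D1: dominated by D3 (salary ask 102≤176, start delay 16≤16, experience 20≥11).
D2: dominated by D3 (salary ask 102≤143, start delay 16≤16, experience 20≥8).
D3: not dominated.
D4: not dominated.
D5: not dominated (best salary ask).
D6: dominated by D5 (salary ask 93≤126, start delay 0≤1, experience 3≥1).
D7: dominated by D5 (salary ask 93≤111, start delay 0≤1, experience 3≥3).
D8: not dominated.
D9: not dominated.
Pareto-optimal: D3, D4, D5, D8, D9 → 5.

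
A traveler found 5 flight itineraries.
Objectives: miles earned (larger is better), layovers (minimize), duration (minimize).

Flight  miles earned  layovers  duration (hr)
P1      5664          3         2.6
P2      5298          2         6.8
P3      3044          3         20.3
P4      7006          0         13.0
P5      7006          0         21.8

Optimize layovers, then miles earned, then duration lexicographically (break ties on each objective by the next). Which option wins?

First minimize layovers: best is 0, kept {P4, P5}.
Then maximize miles earned: best is 7006, kept {P4, P5}.
Then minimize duration: best is 13.0, kept {P4}.

P4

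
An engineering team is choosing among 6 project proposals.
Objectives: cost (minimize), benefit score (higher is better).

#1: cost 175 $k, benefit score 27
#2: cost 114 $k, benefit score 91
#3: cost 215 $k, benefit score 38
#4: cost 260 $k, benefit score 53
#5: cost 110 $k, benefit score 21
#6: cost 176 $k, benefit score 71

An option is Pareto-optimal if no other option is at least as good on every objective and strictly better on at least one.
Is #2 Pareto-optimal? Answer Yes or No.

Yes

#1: worse on cost (175 vs 114).
#3: worse on cost (215 vs 114).
#4: worse on cost (260 vs 114).
#5: worse on benefit score (21 vs 91).
#6: worse on cost (176 vs 114).
No option is at least as good as #2 on every objective and strictly better on one.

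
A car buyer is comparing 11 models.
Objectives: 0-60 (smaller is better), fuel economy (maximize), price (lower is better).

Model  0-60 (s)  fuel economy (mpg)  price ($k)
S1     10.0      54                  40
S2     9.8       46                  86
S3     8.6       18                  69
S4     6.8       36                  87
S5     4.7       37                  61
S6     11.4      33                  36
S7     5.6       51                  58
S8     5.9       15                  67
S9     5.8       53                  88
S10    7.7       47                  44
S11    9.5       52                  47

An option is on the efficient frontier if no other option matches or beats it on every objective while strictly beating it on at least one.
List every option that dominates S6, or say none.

none

S1: worse on price (40 vs 36).
S2: worse on price (86 vs 36).
S3: worse on fuel economy (18 vs 33).
S4: worse on price (87 vs 36).
S5: worse on price (61 vs 36).
S7: worse on price (58 vs 36).
S8: worse on fuel economy (15 vs 33).
S9: worse on price (88 vs 36).
S10: worse on price (44 vs 36).
S11: worse on price (47 vs 36).
No option dominates S6.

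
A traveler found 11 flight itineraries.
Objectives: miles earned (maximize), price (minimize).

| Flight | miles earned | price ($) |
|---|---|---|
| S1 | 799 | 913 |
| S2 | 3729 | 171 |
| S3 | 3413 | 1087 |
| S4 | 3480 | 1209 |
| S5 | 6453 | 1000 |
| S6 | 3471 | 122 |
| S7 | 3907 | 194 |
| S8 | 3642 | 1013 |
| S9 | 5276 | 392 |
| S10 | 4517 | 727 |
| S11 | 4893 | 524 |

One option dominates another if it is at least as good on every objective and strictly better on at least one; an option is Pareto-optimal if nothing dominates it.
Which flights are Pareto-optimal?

S1: dominated by S2 (miles earned 3729≥799, price 171≤913).
S2: not dominated.
S3: dominated by S2 (miles earned 3729≥3413, price 171≤1087).
S4: dominated by S2 (miles earned 3729≥3480, price 171≤1209).
S5: not dominated (best miles earned).
S6: not dominated (best price).
S7: not dominated.
S8: dominated by S2 (miles earned 3729≥3642, price 171≤1013).
S9: not dominated.
S10: dominated by S9 (miles earned 5276≥4517, price 392≤727).
S11: dominated by S9 (miles earned 5276≥4893, price 392≤524).

S2, S5, S6, S7, S9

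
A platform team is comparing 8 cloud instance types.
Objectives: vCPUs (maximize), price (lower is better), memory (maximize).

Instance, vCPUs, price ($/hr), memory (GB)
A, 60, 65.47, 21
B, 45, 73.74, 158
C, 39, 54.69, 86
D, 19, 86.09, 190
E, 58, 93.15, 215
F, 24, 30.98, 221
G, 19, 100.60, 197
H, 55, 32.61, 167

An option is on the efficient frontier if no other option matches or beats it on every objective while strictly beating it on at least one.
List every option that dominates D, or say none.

F

F: vCPUs 24≥19, price 30.98≤86.09, memory 221≥190 — dominates D.
Others (A, B, C, E, G, H) are each worse than D on at least one objective.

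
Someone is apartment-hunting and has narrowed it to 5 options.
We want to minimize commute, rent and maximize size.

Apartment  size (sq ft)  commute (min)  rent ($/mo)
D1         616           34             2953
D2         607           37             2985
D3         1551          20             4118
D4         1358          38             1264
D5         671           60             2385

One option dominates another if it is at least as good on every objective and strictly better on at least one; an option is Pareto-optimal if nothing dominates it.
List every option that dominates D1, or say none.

none

D2: worse on size (607 vs 616).
D3: worse on rent (4118 vs 2953).
D4: worse on commute (38 vs 34).
D5: worse on commute (60 vs 34).
No option dominates D1.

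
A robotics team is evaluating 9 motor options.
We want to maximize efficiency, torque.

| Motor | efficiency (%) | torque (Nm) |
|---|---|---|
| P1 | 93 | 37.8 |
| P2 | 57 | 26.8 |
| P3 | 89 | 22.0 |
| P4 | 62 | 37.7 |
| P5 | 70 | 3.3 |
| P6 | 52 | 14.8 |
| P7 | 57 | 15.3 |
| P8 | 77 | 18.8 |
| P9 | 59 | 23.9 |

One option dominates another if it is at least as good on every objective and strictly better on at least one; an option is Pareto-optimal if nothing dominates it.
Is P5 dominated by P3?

Yes

P3 vs P5: efficiency 89≥70, torque 22.0≥3.3 — P3 is at least as good on every objective with at least one strict improvement.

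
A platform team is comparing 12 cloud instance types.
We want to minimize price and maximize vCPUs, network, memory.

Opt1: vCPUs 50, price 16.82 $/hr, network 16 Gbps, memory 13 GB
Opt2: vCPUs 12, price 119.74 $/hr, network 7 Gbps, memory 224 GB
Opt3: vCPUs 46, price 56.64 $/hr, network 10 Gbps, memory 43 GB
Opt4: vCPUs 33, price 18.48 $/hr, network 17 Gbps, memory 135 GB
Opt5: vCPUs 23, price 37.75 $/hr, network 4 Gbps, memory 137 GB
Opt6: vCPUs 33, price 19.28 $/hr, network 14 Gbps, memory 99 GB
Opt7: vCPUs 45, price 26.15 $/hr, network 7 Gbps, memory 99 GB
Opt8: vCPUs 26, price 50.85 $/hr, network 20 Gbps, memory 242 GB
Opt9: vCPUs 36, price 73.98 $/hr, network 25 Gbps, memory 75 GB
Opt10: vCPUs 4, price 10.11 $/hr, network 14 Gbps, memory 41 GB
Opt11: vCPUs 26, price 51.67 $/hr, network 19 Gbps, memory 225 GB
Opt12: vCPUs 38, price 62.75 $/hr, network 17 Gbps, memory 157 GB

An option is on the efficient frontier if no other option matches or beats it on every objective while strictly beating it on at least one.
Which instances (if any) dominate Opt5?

none

Opt1: worse on memory (13 vs 137).
Opt2: worse on vCPUs (12 vs 23).
Opt3: worse on price (56.64 vs 37.75).
Opt4: worse on memory (135 vs 137).
Opt6: worse on memory (99 vs 137).
Opt7: worse on memory (99 vs 137).
Opt8: worse on price (50.85 vs 37.75).
Opt9: worse on price (73.98 vs 37.75).
Opt10: worse on vCPUs (4 vs 23).
Opt11: worse on price (51.67 vs 37.75).
Opt12: worse on price (62.75 vs 37.75).
No option dominates Opt5.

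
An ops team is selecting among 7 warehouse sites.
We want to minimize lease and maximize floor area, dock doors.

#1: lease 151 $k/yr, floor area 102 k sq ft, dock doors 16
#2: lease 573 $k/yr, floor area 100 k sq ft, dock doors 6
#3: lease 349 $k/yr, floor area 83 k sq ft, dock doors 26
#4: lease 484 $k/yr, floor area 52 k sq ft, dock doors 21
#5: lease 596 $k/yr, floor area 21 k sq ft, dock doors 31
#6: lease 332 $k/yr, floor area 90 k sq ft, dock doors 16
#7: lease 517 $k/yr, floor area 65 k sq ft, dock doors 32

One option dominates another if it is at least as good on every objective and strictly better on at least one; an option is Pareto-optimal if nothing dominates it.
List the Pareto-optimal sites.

#1: not dominated (best lease).
#2: dominated by #1 (lease 151≤573, floor area 102≥100, dock doors 16≥6).
#3: not dominated.
#4: dominated by #3 (lease 349≤484, floor area 83≥52, dock doors 26≥21).
#5: dominated by #7 (lease 517≤596, floor area 65≥21, dock doors 32≥31).
#6: dominated by #1 (lease 151≤332, floor area 102≥90, dock doors 16≥16).
#7: not dominated (best dock doors).

#1, #3, #7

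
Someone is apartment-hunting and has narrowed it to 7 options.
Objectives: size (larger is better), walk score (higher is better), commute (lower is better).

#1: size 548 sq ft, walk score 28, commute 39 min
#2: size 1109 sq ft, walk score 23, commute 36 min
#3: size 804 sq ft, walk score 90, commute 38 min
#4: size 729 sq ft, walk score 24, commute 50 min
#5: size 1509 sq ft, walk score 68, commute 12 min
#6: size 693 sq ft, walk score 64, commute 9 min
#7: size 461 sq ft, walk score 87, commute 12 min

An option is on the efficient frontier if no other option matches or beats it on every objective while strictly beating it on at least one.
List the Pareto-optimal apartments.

#1: dominated by #3 (size 804≥548, walk score 90≥28, commute 38≤39).
#2: dominated by #5 (size 1509≥1109, walk score 68≥23, commute 12≤36).
#3: not dominated (best walk score).
#4: dominated by #3 (size 804≥729, walk score 90≥24, commute 38≤50).
#5: not dominated (best size).
#6: not dominated (best commute).
#7: not dominated.

#3, #5, #6, #7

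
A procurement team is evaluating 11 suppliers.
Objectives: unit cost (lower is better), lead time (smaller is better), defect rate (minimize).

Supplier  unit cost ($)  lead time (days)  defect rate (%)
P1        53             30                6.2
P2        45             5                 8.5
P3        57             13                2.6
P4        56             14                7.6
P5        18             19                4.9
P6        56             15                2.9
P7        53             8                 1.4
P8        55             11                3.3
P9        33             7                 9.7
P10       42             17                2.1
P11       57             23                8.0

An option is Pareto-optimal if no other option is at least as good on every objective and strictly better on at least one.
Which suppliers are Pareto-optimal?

P1: dominated by P5 (unit cost 18≤53, lead time 19≤30, defect rate 4.9≤6.2).
P2: not dominated (best lead time).
P3: dominated by P7 (unit cost 53≤57, lead time 8≤13, defect rate 1.4≤2.6).
P4: dominated by P7 (unit cost 53≤56, lead time 8≤14, defect rate 1.4≤7.6).
P5: not dominated (best unit cost).
P6: dominated by P7 (unit cost 53≤56, lead time 8≤15, defect rate 1.4≤2.9).
P7: not dominated (best defect rate).
P8: dominated by P7 (unit cost 53≤55, lead time 8≤11, defect rate 1.4≤3.3).
P9: not dominated.
P10: not dominated.
P11: dominated by P3 (unit cost 57≤57, lead time 13≤23, defect rate 2.6≤8.0).

P2, P5, P7, P9, P10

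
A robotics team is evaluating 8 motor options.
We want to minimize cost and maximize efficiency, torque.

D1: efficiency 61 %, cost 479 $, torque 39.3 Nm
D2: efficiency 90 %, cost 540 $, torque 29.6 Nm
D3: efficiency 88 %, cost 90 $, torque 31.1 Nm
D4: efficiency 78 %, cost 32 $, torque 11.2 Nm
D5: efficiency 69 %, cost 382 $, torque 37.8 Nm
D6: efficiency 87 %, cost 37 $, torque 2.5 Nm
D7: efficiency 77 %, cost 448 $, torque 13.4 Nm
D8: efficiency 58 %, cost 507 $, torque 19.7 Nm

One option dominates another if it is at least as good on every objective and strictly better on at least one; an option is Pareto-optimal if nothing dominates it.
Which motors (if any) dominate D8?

D1: efficiency 61≥58, cost 479≤507, torque 39.3≥19.7 — dominates D8.
D3: efficiency 88≥58, cost 90≤507, torque 31.1≥19.7 — dominates D8.
D5: efficiency 69≥58, cost 382≤507, torque 37.8≥19.7 — dominates D8.
Others (D2, D4, D6, D7) are each worse than D8 on at least one objective.

D1, D3, D5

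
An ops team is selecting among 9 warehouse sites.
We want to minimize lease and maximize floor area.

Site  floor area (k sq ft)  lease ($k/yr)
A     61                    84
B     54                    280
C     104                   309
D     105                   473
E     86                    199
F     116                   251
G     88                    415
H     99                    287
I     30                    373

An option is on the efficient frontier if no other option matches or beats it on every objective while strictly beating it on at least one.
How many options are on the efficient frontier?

3

A: not dominated (best lease).
B: dominated by A (floor area 61≥54, lease 84≤280).
C: dominated by F (floor area 116≥104, lease 251≤309).
D: dominated by F (floor area 116≥105, lease 251≤473).
E: not dominated.
F: not dominated (best floor area).
G: dominated by C (floor area 104≥88, lease 309≤415).
H: dominated by F (floor area 116≥99, lease 251≤287).
I: dominated by A (floor area 61≥30, lease 84≤373).
Pareto-optimal: A, E, F → 3.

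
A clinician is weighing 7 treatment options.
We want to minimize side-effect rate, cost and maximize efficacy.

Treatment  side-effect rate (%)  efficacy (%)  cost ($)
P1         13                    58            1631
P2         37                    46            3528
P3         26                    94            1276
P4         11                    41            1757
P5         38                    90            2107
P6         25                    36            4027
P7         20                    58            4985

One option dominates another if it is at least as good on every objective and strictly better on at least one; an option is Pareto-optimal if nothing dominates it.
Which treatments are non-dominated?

P1: not dominated.
P2: dominated by P1 (side-effect rate 13≤37, efficacy 58≥46, cost 1631≤3528).
P3: not dominated (best efficacy).
P4: not dominated (best side-effect rate).
P5: dominated by P3 (side-effect rate 26≤38, efficacy 94≥90, cost 1276≤2107).
P6: dominated by P1 (side-effect rate 13≤25, efficacy 58≥36, cost 1631≤4027).
P7: dominated by P1 (side-effect rate 13≤20, efficacy 58≥58, cost 1631≤4985).

P1, P3, P4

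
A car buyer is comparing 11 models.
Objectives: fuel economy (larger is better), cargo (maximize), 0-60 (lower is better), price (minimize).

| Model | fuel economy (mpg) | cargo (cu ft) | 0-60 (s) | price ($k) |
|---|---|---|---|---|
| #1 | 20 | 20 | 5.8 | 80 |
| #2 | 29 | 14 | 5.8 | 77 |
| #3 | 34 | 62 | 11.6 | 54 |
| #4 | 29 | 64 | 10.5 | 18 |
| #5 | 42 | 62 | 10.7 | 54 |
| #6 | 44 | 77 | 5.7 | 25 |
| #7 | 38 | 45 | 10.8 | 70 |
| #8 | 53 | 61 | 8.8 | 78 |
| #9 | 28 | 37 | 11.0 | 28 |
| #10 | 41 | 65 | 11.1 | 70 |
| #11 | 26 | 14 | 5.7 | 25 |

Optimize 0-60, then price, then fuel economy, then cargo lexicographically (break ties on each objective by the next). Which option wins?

#6

First minimize 0-60: best is 5.7, kept {#6, #11}.
Then minimize price: best is 25, kept {#6, #11}.
Then maximize fuel economy: best is 44, kept {#6}.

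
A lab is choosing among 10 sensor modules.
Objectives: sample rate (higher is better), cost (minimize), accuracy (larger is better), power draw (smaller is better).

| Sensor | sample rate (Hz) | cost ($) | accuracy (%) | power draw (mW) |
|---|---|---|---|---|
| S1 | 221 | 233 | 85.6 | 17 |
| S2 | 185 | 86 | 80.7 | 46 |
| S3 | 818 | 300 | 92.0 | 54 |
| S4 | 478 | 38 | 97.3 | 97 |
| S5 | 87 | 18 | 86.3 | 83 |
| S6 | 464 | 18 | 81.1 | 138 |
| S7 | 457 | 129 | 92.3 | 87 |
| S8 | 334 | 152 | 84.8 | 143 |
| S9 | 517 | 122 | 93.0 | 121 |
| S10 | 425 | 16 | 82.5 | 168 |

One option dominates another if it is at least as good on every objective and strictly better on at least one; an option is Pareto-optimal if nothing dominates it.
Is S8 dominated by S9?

Yes

S9 vs S8: sample rate 517≥334, cost 122≤152, accuracy 93.0≥84.8, power draw 121≤143 — S9 is at least as good on every objective with at least one strict improvement.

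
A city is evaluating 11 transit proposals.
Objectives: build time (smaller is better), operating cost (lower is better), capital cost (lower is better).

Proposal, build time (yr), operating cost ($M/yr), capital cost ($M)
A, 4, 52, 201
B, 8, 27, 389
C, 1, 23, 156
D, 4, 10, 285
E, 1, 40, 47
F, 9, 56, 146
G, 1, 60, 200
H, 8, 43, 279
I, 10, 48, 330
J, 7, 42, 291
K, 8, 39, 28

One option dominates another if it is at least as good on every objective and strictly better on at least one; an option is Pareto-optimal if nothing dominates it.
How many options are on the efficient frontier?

A: dominated by C (build time 1≤4, operating cost 23≤52, capital cost 156≤201).
B: dominated by C (build time 1≤8, operating cost 23≤27, capital cost 156≤389).
C: not dominated.
D: not dominated (best operating cost).
E: not dominated.
F: dominated by E (build time 1≤9, operating cost 40≤56, capital cost 47≤146).
G: dominated by C (build time 1≤1, operating cost 23≤60, capital cost 156≤200).
H: dominated by C (build time 1≤8, operating cost 23≤43, capital cost 156≤279).
I: dominated by C (build time 1≤10, operating cost 23≤48, capital cost 156≤330).
J: dominated by C (build time 1≤7, operating cost 23≤42, capital cost 156≤291).
K: not dominated (best capital cost).
Pareto-optimal: C, D, E, K → 4.

4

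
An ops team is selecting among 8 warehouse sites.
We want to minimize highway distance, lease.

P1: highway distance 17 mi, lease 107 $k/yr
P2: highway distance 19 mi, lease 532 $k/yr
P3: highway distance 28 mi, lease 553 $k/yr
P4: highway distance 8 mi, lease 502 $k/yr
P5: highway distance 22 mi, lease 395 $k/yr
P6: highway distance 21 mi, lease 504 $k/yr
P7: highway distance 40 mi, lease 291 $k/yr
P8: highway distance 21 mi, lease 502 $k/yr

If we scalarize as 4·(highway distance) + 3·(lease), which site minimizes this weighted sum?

P1: 4·17 + 3·107 = 389
P2: 4·19 + 3·532 = 1672
P3: 4·28 + 3·553 = 1771
P4: 4·8 + 3·502 = 1538
P5: 4·22 + 3·395 = 1273
P6: 4·21 + 3·504 = 1596
P7: 4·40 + 3·291 = 1033
P8: 4·21 + 3·502 = 1590
Lowest: P1 at 389.

P1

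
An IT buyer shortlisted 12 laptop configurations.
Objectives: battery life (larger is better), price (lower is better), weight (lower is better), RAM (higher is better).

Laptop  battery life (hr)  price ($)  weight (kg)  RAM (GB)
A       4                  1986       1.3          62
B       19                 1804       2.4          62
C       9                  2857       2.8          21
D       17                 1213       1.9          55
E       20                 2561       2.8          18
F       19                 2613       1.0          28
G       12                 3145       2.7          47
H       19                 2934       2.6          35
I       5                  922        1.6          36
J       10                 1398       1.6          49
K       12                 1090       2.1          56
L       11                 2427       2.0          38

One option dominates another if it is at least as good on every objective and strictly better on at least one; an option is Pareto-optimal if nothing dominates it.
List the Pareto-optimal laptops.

A: not dominated.
B: not dominated.
C: dominated by B (battery life 19≥9, price 1804≤2857, weight 2.4≤2.8, RAM 62≥21).
D: not dominated.
E: not dominated (best battery life).
F: not dominated (best weight).
G: dominated by B (battery life 19≥12, price 1804≤3145, weight 2.4≤2.7, RAM 62≥47).
H: dominated by B (battery life 19≥19, price 1804≤2934, weight 2.4≤2.6, RAM 62≥35).
I: not dominated (best price).
J: not dominated.
K: not dominated.
L: dominated by D (battery life 17≥11, price 1213≤2427, weight 1.9≤2.0, RAM 55≥38).

A, B, D, E, F, I, J, K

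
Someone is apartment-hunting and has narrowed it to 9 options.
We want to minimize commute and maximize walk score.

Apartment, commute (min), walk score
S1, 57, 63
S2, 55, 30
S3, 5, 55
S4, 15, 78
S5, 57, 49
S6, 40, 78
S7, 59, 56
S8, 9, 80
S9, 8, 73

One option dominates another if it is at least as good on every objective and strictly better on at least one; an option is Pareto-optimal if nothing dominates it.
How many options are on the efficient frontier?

3

S1: dominated by S4 (commute 15≤57, walk score 78≥63).
S2: dominated by S3 (commute 5≤55, walk score 55≥30).
S3: not dominated (best commute).
S4: dominated by S8 (commute 9≤15, walk score 80≥78).
S5: dominated by S1 (commute 57≤57, walk score 63≥49).
S6: dominated by S4 (commute 15≤40, walk score 78≥78).
S7: dominated by S1 (commute 57≤59, walk score 63≥56).
S8: not dominated (best walk score).
S9: not dominated.
Pareto-optimal: S3, S8, S9 → 3.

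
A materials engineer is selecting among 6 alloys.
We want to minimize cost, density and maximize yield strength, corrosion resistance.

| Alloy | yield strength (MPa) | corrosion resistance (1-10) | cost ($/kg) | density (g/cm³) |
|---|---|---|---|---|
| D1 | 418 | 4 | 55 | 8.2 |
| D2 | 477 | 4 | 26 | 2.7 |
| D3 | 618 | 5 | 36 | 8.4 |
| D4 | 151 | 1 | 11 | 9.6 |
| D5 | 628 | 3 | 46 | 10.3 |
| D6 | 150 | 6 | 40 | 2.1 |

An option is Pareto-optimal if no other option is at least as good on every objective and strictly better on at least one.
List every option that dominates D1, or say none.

D2

D2: yield strength 477≥418, corrosion resistance 4≥4, cost 26≤55, density 2.7≤8.2 — dominates D1.
Others (D3, D4, D5, D6) are each worse than D1 on at least one objective.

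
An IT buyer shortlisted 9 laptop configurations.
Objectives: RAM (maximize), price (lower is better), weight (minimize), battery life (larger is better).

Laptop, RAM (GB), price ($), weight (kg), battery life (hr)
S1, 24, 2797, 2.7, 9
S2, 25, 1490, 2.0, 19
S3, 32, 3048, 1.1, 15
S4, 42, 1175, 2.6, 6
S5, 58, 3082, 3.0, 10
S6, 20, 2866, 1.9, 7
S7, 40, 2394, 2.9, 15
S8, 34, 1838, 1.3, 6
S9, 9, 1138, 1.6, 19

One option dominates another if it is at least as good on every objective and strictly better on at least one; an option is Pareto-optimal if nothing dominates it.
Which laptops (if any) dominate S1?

S2

S2: RAM 25≥24, price 1490≤2797, weight 2.0≤2.7, battery life 19≥9 — dominates S1.
Others (S3, S4, S5, S6, S7, S8, S9) are each worse than S1 on at least one objective.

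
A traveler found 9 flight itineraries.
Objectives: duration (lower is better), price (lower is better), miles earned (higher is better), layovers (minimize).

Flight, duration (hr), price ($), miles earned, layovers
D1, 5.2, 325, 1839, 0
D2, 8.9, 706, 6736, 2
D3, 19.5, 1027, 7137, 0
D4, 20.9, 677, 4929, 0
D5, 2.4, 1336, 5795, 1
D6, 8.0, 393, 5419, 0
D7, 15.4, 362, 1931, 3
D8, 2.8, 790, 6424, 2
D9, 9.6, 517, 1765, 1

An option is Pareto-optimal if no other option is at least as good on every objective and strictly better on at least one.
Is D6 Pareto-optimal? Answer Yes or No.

D1: worse on miles earned (1839 vs 5419).
D2: worse on duration (8.9 vs 8.0).
D3: worse on duration (19.5 vs 8.0).
D4: worse on duration (20.9 vs 8.0).
D5: worse on price (1336 vs 393).
D7: worse on duration (15.4 vs 8.0).
D8: worse on price (790 vs 393).
D9: worse on duration (9.6 vs 8.0).
No option is at least as good as D6 on every objective and strictly better on one.

Yes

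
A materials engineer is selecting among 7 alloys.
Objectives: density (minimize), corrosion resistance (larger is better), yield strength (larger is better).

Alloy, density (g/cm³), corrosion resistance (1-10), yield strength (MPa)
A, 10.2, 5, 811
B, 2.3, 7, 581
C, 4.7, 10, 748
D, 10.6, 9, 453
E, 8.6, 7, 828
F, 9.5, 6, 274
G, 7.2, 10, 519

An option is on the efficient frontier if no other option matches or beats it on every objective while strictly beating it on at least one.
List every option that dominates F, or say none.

B, C, E, G

B: density 2.3≤9.5, corrosion resistance 7≥6, yield strength 581≥274 — dominates F.
C: density 4.7≤9.5, corrosion resistance 10≥6, yield strength 748≥274 — dominates F.
E: density 8.6≤9.5, corrosion resistance 7≥6, yield strength 828≥274 — dominates F.
G: density 7.2≤9.5, corrosion resistance 10≥6, yield strength 519≥274 — dominates F.
Others (A, D) are each worse than F on at least one objective.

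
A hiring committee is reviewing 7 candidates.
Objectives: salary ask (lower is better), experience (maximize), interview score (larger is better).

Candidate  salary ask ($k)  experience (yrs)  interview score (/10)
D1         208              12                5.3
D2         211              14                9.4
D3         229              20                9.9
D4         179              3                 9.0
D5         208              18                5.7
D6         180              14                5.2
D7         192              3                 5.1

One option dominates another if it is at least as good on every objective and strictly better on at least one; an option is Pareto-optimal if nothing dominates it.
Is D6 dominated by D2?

D2 vs D6: D2 is worse on salary ask (211 vs 180), so it does not dominate D6.

No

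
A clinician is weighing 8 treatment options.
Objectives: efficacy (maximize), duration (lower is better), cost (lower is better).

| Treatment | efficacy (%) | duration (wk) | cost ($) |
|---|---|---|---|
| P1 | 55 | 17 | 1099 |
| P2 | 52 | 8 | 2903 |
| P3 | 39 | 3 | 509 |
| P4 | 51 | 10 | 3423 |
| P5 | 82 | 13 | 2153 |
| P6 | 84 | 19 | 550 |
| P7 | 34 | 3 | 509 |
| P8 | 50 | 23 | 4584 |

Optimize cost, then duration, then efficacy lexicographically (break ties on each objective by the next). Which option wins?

P3

First minimize cost: best is 509, kept {P3, P7}.
Then minimize duration: best is 3, kept {P3, P7}.
Then maximize efficacy: best is 39, kept {P3}.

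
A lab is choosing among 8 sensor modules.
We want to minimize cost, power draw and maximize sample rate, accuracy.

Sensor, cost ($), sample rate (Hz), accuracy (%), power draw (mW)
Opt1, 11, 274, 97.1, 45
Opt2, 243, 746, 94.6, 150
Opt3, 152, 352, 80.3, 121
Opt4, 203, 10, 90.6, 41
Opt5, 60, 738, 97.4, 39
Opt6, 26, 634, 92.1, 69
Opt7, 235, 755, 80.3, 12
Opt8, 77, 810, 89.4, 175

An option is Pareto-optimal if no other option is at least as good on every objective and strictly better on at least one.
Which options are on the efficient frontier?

Opt1: not dominated (best cost).
Opt2: not dominated.
Opt3: dominated by Opt5 (cost 60≤152, sample rate 738≥352, accuracy 97.4≥80.3, power draw 39≤121).
Opt4: dominated by Opt5 (cost 60≤203, sample rate 738≥10, accuracy 97.4≥90.6, power draw 39≤41).
Opt5: not dominated (best accuracy).
Opt6: not dominated.
Opt7: not dominated (best power draw).
Opt8: not dominated (best sample rate).

Opt1, Opt2, Opt5, Opt6, Opt7, Opt8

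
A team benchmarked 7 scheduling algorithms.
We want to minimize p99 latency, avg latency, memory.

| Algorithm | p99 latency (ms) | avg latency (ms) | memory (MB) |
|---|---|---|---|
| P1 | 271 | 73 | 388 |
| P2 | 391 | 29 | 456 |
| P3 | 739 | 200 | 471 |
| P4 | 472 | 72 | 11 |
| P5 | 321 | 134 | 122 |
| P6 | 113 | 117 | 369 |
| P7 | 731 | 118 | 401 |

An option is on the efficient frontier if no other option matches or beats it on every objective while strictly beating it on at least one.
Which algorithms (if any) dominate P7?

P1, P4, P6

P1: p99 latency 271≤731, avg latency 73≤118, memory 388≤401 — dominates P7.
P4: p99 latency 472≤731, avg latency 72≤118, memory 11≤401 — dominates P7.
P6: p99 latency 113≤731, avg latency 117≤118, memory 369≤401 — dominates P7.
Others (P2, P3, P5) are each worse than P7 on at least one objective.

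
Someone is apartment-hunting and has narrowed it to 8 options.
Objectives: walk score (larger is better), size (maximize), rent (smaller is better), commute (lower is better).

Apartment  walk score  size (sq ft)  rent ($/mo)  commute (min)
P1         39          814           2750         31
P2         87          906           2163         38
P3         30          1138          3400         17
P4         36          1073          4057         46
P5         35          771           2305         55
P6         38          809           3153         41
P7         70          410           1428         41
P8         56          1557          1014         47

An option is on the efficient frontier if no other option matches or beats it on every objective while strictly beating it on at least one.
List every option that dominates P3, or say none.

none

P1: worse on size (814 vs 1138).
P2: worse on size (906 vs 1138).
P4: worse on size (1073 vs 1138).
P5: worse on size (771 vs 1138).
P6: worse on size (809 vs 1138).
P7: worse on size (410 vs 1138).
P8: worse on commute (47 vs 17).
No option dominates P3.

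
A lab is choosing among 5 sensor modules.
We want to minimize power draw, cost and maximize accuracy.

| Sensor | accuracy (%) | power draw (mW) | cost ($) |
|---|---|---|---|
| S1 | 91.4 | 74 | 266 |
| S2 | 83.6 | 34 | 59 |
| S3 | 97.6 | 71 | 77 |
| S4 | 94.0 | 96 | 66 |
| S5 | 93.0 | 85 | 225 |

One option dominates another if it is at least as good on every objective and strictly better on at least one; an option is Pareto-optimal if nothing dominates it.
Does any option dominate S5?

Yes

S3 vs S5: accuracy 97.6≥93.0, power draw 71≤85, cost 77≤225 — S3 is at least as good on every objective and strictly better on at least one, so S3 dominates S5.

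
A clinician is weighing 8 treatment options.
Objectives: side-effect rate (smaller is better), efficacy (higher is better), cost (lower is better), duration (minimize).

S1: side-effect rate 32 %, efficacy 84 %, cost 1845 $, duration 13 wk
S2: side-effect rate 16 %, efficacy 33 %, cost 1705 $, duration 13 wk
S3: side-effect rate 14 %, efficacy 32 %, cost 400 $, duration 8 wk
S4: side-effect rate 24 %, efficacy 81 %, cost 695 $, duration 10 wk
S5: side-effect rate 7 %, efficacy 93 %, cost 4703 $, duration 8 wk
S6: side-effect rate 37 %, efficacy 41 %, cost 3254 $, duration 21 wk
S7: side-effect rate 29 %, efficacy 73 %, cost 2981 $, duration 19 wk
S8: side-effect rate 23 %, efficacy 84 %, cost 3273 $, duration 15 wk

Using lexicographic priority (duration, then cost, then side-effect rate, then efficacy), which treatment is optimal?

S3

First minimize duration: best is 8, kept {S3, S5}.
Then minimize cost: best is 400, kept {S3}.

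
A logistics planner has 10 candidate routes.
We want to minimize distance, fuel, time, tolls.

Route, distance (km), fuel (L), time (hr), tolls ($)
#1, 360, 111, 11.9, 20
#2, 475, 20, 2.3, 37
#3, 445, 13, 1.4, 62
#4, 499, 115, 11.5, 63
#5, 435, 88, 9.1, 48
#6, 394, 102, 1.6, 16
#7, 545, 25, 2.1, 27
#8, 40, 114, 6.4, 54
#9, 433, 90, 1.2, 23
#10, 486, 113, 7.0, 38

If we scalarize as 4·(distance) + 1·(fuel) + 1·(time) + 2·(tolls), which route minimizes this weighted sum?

#1: 4·360 + 1·111 + 1·11.9 + 2·20 = 1602.9
#2: 4·475 + 1·20 + 1·2.3 + 2·37 = 1996.3
#3: 4·445 + 1·13 + 1·1.4 + 2·62 = 1918.4
#4: 4·499 + 1·115 + 1·11.5 + 2·63 = 2248.5
#5: 4·435 + 1·88 + 1·9.1 + 2·48 = 1933.1
#6: 4·394 + 1·102 + 1·1.6 + 2·16 = 1711.6
#7: 4·545 + 1·25 + 1·2.1 + 2·27 = 2261.1
#8: 4·40 + 1·114 + 1·6.4 + 2·54 = 388.4
#9: 4·433 + 1·90 + 1·1.2 + 2·23 = 1869.2
#10: 4·486 + 1·113 + 1·7.0 + 2·38 = 2140.0
Lowest: #8 at 388.4.

#8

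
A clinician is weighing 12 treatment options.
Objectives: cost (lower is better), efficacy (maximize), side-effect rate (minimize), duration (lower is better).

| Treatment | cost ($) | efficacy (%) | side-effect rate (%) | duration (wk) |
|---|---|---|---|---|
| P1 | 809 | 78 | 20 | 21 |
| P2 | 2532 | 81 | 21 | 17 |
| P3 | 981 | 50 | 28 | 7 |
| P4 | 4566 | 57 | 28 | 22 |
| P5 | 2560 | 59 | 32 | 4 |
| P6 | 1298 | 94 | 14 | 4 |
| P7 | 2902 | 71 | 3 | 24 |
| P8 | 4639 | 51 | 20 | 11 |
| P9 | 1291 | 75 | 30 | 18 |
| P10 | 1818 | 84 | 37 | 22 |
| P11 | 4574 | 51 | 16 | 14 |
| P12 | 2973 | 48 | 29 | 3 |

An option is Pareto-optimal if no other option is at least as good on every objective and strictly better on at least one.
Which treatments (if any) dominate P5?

P6: cost 1298≤2560, efficacy 94≥59, side-effect rate 14≤32, duration 4≤4 — dominates P5.
Others (P1, P2, P3, P4, P7, P8, P9, P10, P11, P12) are each worse than P5 on at least one objective.

P6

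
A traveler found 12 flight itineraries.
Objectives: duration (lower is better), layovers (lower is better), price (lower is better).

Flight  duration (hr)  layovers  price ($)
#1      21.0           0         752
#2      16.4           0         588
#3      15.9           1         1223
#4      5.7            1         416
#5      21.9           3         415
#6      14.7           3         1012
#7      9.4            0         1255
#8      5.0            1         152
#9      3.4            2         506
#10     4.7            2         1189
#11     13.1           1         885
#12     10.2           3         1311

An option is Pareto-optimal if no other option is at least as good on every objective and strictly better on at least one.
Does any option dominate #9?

#1: worse on duration (21.0 vs 3.4).
#2: worse on duration (16.4 vs 3.4).
#3: worse on duration (15.9 vs 3.4).
#4: worse on duration (5.7 vs 3.4).
#5: worse on duration (21.9 vs 3.4).
#6: worse on duration (14.7 vs 3.4).
#7: worse on duration (9.4 vs 3.4).
#8: worse on duration (5.0 vs 3.4).
#10: worse on duration (4.7 vs 3.4).
#11: worse on duration (13.1 vs 3.4).
#12: worse on duration (10.2 vs 3.4).
No option is at least as good as #9 on every objective and strictly better on one.

No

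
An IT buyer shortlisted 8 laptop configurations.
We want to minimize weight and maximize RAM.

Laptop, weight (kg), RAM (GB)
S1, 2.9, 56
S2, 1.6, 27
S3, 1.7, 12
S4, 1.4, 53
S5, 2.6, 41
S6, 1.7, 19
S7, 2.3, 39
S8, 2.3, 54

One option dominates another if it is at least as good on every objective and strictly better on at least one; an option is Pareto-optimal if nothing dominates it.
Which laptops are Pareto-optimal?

S1, S4, S8

S1: not dominated (best RAM).
S2: dominated by S4 (weight 1.4≤1.6, RAM 53≥27).
S3: dominated by S2 (weight 1.6≤1.7, RAM 27≥12).
S4: not dominated (best weight).
S5: dominated by S4 (weight 1.4≤2.6, RAM 53≥41).
S6: dominated by S2 (weight 1.6≤1.7, RAM 27≥19).
S7: dominated by S4 (weight 1.4≤2.3, RAM 53≥39).
S8: not dominated.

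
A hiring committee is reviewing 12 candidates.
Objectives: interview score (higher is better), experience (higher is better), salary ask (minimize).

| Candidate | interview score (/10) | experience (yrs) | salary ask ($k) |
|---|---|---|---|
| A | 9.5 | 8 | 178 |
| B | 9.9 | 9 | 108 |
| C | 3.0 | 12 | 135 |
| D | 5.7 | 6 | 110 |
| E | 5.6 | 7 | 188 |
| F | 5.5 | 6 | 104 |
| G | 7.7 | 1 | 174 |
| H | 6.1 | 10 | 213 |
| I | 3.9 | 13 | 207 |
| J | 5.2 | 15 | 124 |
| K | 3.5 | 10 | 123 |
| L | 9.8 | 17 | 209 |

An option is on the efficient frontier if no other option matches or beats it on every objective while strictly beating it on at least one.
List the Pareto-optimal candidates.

B, F, J, K, L

A: dominated by B (interview score 9.9≥9.5, experience 9≥8, salary ask 108≤178).
B: not dominated (best interview score).
C: dominated by J (interview score 5.2≥3.0, experience 15≥12, salary ask 124≤135).
D: dominated by B (interview score 9.9≥5.7, experience 9≥6, salary ask 108≤110).
E: dominated by A (interview score 9.5≥5.6, experience 8≥7, salary ask 178≤188).
F: not dominated (best salary ask).
G: dominated by B (interview score 9.9≥7.7, experience 9≥1, salary ask 108≤174).
H: dominated by L (interview score 9.8≥6.1, experience 17≥10, salary ask 209≤213).
I: dominated by J (interview score 5.2≥3.9, experience 15≥13, salary ask 124≤207).
J: not dominated.
K: not dominated.
L: not dominated (best experience).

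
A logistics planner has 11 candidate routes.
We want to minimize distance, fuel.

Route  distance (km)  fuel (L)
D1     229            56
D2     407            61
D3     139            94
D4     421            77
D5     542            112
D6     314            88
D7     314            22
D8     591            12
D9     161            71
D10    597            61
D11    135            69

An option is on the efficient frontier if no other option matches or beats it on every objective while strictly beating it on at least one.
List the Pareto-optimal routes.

D1, D7, D8, D11

D1: not dominated.
D2: dominated by D1 (distance 229≤407, fuel 56≤61).
D3: dominated by D11 (distance 135≤139, fuel 69≤94).
D4: dominated by D1 (distance 229≤421, fuel 56≤77).
D5: dominated by D1 (distance 229≤542, fuel 56≤112).
D6: dominated by D1 (distance 229≤314, fuel 56≤88).
D7: not dominated.
D8: not dominated (best fuel).
D9: dominated by D11 (distance 135≤161, fuel 69≤71).
D10: dominated by D1 (distance 229≤597, fuel 56≤61).
D11: not dominated (best distance).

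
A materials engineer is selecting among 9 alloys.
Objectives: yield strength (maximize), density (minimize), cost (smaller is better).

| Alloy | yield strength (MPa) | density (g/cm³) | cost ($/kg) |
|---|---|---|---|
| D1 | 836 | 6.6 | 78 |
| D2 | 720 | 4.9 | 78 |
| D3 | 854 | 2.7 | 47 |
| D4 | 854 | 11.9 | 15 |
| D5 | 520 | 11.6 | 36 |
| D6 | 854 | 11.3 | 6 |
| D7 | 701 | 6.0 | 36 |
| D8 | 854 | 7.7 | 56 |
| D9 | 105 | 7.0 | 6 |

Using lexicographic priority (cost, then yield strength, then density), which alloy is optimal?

First minimize cost: best is 6, kept {D6, D9}.
Then maximize yield strength: best is 854, kept {D6}.

D6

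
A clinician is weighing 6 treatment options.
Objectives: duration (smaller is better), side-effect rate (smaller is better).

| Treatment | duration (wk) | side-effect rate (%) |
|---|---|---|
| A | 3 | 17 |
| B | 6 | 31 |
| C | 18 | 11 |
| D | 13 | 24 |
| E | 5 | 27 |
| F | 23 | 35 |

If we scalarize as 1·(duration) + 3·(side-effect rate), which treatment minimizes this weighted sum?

A: 1·3 + 3·17 = 54
B: 1·6 + 3·31 = 99
C: 1·18 + 3·11 = 51
D: 1·13 + 3·24 = 85
E: 1·5 + 3·27 = 86
F: 1·23 + 3·35 = 128
Lowest: C at 51.

C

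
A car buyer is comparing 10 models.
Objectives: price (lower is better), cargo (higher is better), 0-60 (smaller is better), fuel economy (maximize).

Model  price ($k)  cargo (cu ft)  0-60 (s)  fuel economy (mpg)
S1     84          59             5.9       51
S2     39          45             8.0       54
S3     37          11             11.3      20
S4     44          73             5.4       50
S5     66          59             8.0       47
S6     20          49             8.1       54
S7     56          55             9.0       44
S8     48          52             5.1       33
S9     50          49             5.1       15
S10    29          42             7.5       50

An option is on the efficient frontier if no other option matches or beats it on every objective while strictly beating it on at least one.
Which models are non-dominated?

S1: not dominated.
S2: not dominated.
S3: dominated by S6 (price 20≤37, cargo 49≥11, 0-60 8.1≤11.3, fuel economy 54≥20).
S4: not dominated (best cargo).
S5: dominated by S4 (price 44≤66, cargo 73≥59, 0-60 5.4≤8.0, fuel economy 50≥47).
S6: not dominated (best price).
S7: dominated by S4 (price 44≤56, cargo 73≥55, 0-60 5.4≤9.0, fuel economy 50≥44).
S8: not dominated.
S9: dominated by S8 (price 48≤50, cargo 52≥49, 0-60 5.1≤5.1, fuel economy 33≥15).
S10: not dominated.

S1, S2, S4, S6, S8, S10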